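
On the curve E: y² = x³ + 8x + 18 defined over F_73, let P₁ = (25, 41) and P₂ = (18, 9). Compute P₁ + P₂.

(25, 41) + (18, 9). λ = (9 - 41)/(18 - 25) ≡ 41/66 mod 73. 66⁻¹ ≡ 52 (mod 73) since 66·52 = 3432 ≡ 1, so λ ≡ 15.
  x = λ² - 25 - 18 = 225 - 43 ≡ 36; y = λ·(25 - 36) - 41 ≡ 13. → (36, 13)

(36, 13)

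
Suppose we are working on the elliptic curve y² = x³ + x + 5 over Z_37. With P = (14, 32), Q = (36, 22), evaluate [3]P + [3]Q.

First 3P:
Repeated addition: build up to 3P.
2P: tangent at (14, 32): λ = (3·14² + 1)/(2·32) ≡ 34/27. 27⁻¹ ≡ 11 (mod 37), so λ ≡ 34·11 ≡ 4.
  x = λ² - 14 - 14 = 16 - 28 ≡ 25; y = λ·(14 - 25) - 32 ≡ 35. → (25, 35)
3P: (25, 35) + (14, 32). λ = (32 - 35)/(14 - 25) ≡ 34/26 mod 37. 26⁻¹ ≡ 10 (mod 37), so λ ≡ 7.
  x = λ² - 25 - 14 = 49 - 39 ≡ 10; y = λ·(25 - 10) - 35 ≡ 33. → (10, 33)
3P = (10, 33).
Next 3Q:
Repeated addition: build up to 3Q.
2Q: tangent at (36, 22): λ = (3·36² + 1)/(2·22) ≡ 4/7. 7⁻¹ ≡ 16 (mod 37), so λ ≡ 4·16 ≡ 27.
  x = λ² - 36 - 36 = 729 - 72 ≡ 28; y = λ·(36 - 28) - 22 ≡ 9. → (28, 9)
3Q: (28, 9) + (36, 22). λ = (22 - 9)/(36 - 28) ≡ 13/8 mod 37. 8⁻¹ ≡ 14 (mod 37), so λ ≡ 34.
  x = λ² - 28 - 36 = 1156 - 64 ≡ 19; y = λ·(28 - 19) - 9 ≡ 1. → (19, 1)
3Q = (19, 1).
Finally 3P + 3Q:
(10, 33) + (19, 1). λ = (1 - 33)/(19 - 10) ≡ 5/9 mod 37. 9⁻¹ ≡ 33 (mod 37), so λ ≡ 17.
  x = λ² - 10 - 19 = 289 - 29 ≡ 1; y = λ·(10 - 1) - 33 ≡ 9. → (1, 9)

(1, 9)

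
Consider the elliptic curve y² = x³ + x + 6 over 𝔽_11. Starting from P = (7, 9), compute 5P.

(10, 2)

Double-and-add on 5 = (101)₂. Start with P = (7, 9) for the leading 1-bit.
double: tangent at (7, 9): λ = (3·7² + 1)/(2·9) ≡ 5/7. 7⁻¹ ≡ 8 (mod 11), so λ ≡ 5·8 ≡ 7.
  x = λ² - 7 - 7 = 49 - 14 ≡ 2; y = λ·(7 - 2) - 9 ≡ 4. → (2, 4)
double: tangent at (2, 4): λ = (3·2² + 1)/(2·4) ≡ 2/8. 8⁻¹ ≡ 7 (mod 11) since 8·7 = 56 ≡ 1, so λ ≡ 2·7 ≡ 3.
  x = λ² - 2 - 2 = 9 - 4 ≡ 5; y = λ·(2 - 5) - 4 ≡ 9. → (5, 9)
add P: (5, 9) + (7, 9). λ = (9 - 9)/(7 - 5) ≡ 0/2 mod 11. 2⁻¹ ≡ 6 (mod 11) since 2·6 = 12 ≡ 1, so λ ≡ 0.
  x = λ² - 5 - 7 = 0 - 12 ≡ 10; y = λ·(5 - 10) - 9 ≡ 2. → (10, 2)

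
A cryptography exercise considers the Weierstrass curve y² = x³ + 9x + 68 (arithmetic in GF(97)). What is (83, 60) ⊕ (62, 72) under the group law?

(81, 22)

(83, 60) + (62, 72). λ = (72 - 60)/(62 - 83) ≡ 12/76 mod 97. 76⁻¹ ≡ 60 (mod 97), so λ ≡ 41.
  x = λ² - 83 - 62 = 1681 - 145 ≡ 81; y = λ·(83 - 81) - 60 ≡ 22. → (81, 22)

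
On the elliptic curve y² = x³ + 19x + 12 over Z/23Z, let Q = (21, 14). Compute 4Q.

Double-and-add on 4 = (100)₂. Start with Q = (21, 14) for the leading 1-bit.
double: tangent at (21, 14): λ = (3·21² + 19)/(2·14) ≡ 8/5. 5⁻¹ ≡ 14 (mod 23) since 5·14 = 70 ≡ 1, so λ ≡ 8·14 ≡ 20.
  x = λ² - 21 - 21 = 400 - 42 ≡ 13; y = λ·(21 - 13) - 14 ≡ 8. → (13, 8)
double: tangent at (13, 8): λ = (3·13² + 19)/(2·8) ≡ 20/16. 16⁻¹ ≡ 13 (mod 23), so λ ≡ 20·13 ≡ 7.
  x = λ² - 13 - 13 = 49 - 26 ≡ 0; y = λ·(13 - 0) - 8 ≡ 14. → (0, 14)

(0, 14)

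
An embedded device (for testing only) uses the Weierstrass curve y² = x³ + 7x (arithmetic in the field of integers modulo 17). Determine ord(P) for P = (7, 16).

10

2P: tangent at (7, 16): λ = (3·7² + 7)/(2·16) ≡ 1/15. 15⁻¹ ≡ 8 (mod 17), so λ ≡ 1·8 ≡ 8.
  x = λ² - 7 - 7 = 64 - 14 ≡ 16; y = λ·(7 - 16) - 16 ≡ 14. → (16, 14)
3P: (16, 14) + (7, 16). λ = (16 - 14)/(7 - 16) ≡ 2/8 mod 17. 8⁻¹ ≡ 15 (mod 17) since 8·15 = 120 ≡ 1, so λ ≡ 13.
  x = λ² - 16 - 7 = 169 - 23 ≡ 10; y = λ·(16 - 10) - 14 ≡ 13. → (10, 13)
4P: (10, 13) + (7, 16). λ = (16 - 13)/(7 - 10) ≡ 3/14 mod 17. 14⁻¹ ≡ 11 (mod 17) since 14·11 = 154 ≡ 1, so λ ≡ 16.
  x = λ² - 10 - 7 = 256 - 17 ≡ 1; y = λ·(10 - 1) - 13 ≡ 12. → (1, 12)
5P: (1, 12) + (7, 16). λ = (16 - 12)/(7 - 1) ≡ 4/6 mod 17. 6⁻¹ ≡ 3 (mod 17), so λ ≡ 12.
  x = λ² - 1 - 7 = 144 - 8 ≡ 0; y = λ·(1 - 0) - 12 ≡ 0. → (0, 0)
6P: (0, 0) + (7, 16). λ = (16 - 0)/(7 - 0) ≡ 16/7 mod 17. 7⁻¹ ≡ 5 (mod 17), so λ ≡ 12.
  x = λ² - 0 - 7 = 144 - 7 ≡ 1; y = λ·(0 - 1) - 0 ≡ 5. → (1, 5)
7P: (1, 5) + (7, 16). λ = (16 - 5)/(7 - 1) ≡ 11/6 mod 17. 6⁻¹ ≡ 3 (mod 17) since 6·3 = 18 ≡ 1, so λ ≡ 16.
  x = λ² - 1 - 7 = 256 - 8 ≡ 10; y = λ·(1 - 10) - 5 ≡ 4. → (10, 4)
8P: (10, 4) + (7, 16). λ = (16 - 4)/(7 - 10) ≡ 12/14 mod 17. 14⁻¹ ≡ 11 (mod 17), so λ ≡ 13.
  x = λ² - 10 - 7 = 169 - 17 ≡ 16; y = λ·(10 - 16) - 4 ≡ 3. → (16, 3)
9P: (16, 3) + (7, 16). λ = (16 - 3)/(7 - 16) ≡ 13/8 mod 17. 8⁻¹ ≡ 15 (mod 17), so λ ≡ 8.
  x = λ² - 16 - 7 = 64 - 23 ≡ 7; y = λ·(16 - 7) - 3 ≡ 1. → (7, 1)
10P: (7, 1) + (7, 16): same x and y₁ ≡ -y₂, so the sum is ∞.
10P = ∞, so the order is 10.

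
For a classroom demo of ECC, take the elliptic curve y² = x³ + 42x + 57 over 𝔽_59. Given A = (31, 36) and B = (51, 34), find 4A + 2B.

(42, 25)

First 4A:
Repeated addition: build up to 4A.
2A: tangent at (31, 36): λ = (3·31² + 42)/(2·36) ≡ 34/13. 13⁻¹ ≡ 50 (mod 59) since 13·50 = 650 ≡ 1, so λ ≡ 34·50 ≡ 48.
  x = λ² - 31 - 31 = 2304 - 62 ≡ 0; y = λ·(31 - 0) - 36 ≡ 36. → (0, 36)
3A: (0, 36) + (31, 36). λ = (36 - 36)/(31 - 0) ≡ 0/31 mod 59. 31⁻¹ ≡ 40 (mod 59) since 31·40 = 1240 ≡ 1, so λ ≡ 0.
  x = λ² - 0 - 31 = 0 - 31 ≡ 28; y = λ·(0 - 28) - 36 ≡ 23. → (28, 23)
4A: (28, 23) + (31, 36). λ = (36 - 23)/(31 - 28) ≡ 13/3 mod 59. 3⁻¹ ≡ 20 (mod 59), so λ ≡ 24.
  x = λ² - 28 - 31 = 576 - 59 ≡ 45; y = λ·(28 - 45) - 23 ≡ 41. → (45, 41)
4A = (45, 41).
Next 2B:
Repeated addition: build up to 2B.
2B: tangent at (51, 34): λ = (3·51² + 42)/(2·34) ≡ 57/9. 9⁻¹ ≡ 46 (mod 59) since 9·46 = 414 ≡ 1, so λ ≡ 57·46 ≡ 26.
  x = λ² - 51 - 51 = 676 - 102 ≡ 43; y = λ·(51 - 43) - 34 ≡ 56. → (43, 56)
2B = (43, 56).
Finally 4A + 2B:
(45, 41) + (43, 56). λ = (56 - 41)/(43 - 45) ≡ 15/57 mod 59. 57⁻¹ ≡ 29 (mod 59), so λ ≡ 22.
  x = λ² - 45 - 43 = 484 - 88 ≡ 42; y = λ·(45 - 42) - 41 ≡ 25. → (42, 25)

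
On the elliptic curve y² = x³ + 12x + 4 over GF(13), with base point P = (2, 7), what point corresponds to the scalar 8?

(4, 5)

Double-and-add on 8 = (1000)₂. Start with P = (2, 7) for the leading 1-bit.
double: tangent at (2, 7): λ = (3·2² + 12)/(2·7) ≡ 11/1. 1⁻¹ ≡ 1 (mod 13), so λ ≡ 11·1 ≡ 11.
  x = λ² - 2 - 2 = 121 - 4 ≡ 0; y = λ·(2 - 0) - 7 ≡ 2. → (0, 2)
double: tangent at (0, 2): λ = (3·0² + 12)/(2·2) ≡ 12/4. 4⁻¹ ≡ 10 (mod 13), so λ ≡ 12·10 ≡ 3.
  x = λ² - 0 - 0 = 9 - 0 ≡ 9; y = λ·(0 - 9) - 2 ≡ 10. → (9, 10)
double: tangent at (9, 10): λ = (3·9² + 12)/(2·10) ≡ 8/7. 7⁻¹ ≡ 2 (mod 13), so λ ≡ 8·2 ≡ 3.
  x = λ² - 9 - 9 = 9 - 18 ≡ 4; y = λ·(9 - 4) - 10 ≡ 5. → (4, 5)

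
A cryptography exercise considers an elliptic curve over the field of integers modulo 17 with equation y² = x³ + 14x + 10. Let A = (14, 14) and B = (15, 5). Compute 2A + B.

(6, 2)

First 2A:
Repeated addition: build up to 2A.
2A: tangent at (14, 14): λ = (3·14² + 14)/(2·14) ≡ 7/11. 11⁻¹ ≡ 14 (mod 17), so λ ≡ 7·14 ≡ 13.
  x = λ² - 14 - 14 = 169 - 28 ≡ 5; y = λ·(14 - 5) - 14 ≡ 1. → (5, 1)
2A = (5, 1).
Finally 2A + B:
(5, 1) + (15, 5). λ = (5 - 1)/(15 - 5) ≡ 4/10 mod 17. 10⁻¹ ≡ 12 (mod 17), so λ ≡ 14.
  x = λ² - 5 - 15 = 196 - 20 ≡ 6; y = λ·(5 - 6) - 1 ≡ 2. → (6, 2)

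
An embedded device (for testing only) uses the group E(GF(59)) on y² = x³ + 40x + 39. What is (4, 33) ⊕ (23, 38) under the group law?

(4, 33) + (23, 38). λ = (38 - 33)/(23 - 4) ≡ 5/19 mod 59. 19⁻¹ ≡ 28 (mod 59) since 19·28 = 532 ≡ 1, so λ ≡ 22.
  x = λ² - 4 - 23 = 484 - 27 ≡ 44; y = λ·(4 - 44) - 33 ≡ 31. → (44, 31)

(44, 31)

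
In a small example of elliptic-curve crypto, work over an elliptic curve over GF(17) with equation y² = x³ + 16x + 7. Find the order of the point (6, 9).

5

2P: tangent at (6, 9): λ = (3·6² + 16)/(2·9) ≡ 5/1. 1⁻¹ ≡ 1 (mod 17), so λ ≡ 5·1 ≡ 5.
  x = λ² - 6 - 6 = 25 - 12 ≡ 13; y = λ·(6 - 13) - 9 ≡ 7. → (13, 7)
3P: (13, 7) + (6, 9). λ = (9 - 7)/(6 - 13) ≡ 2/10 mod 17. 10⁻¹ ≡ 12 (mod 17), so λ ≡ 7.
  x = λ² - 13 - 6 = 49 - 19 ≡ 13; y = λ·(13 - 13) - 7 ≡ 10. → (13, 10)
4P: (13, 10) + (6, 9). λ = (9 - 10)/(6 - 13) ≡ 16/10 mod 17. 10⁻¹ ≡ 12 (mod 17), so λ ≡ 5.
  x = λ² - 13 - 6 = 25 - 19 ≡ 6; y = λ·(13 - 6) - 10 ≡ 8. → (6, 8)
5P: (6, 8) + (6, 9): same x and y₁ ≡ -y₂, so the sum is ∞.
5P = ∞, so the order is 5.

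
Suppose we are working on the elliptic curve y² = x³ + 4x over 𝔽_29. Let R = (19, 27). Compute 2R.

tangent at (19, 27): λ = (3·19² + 4)/(2·27) ≡ 14/25. 25⁻¹ ≡ 7 (mod 29) since 25·7 = 175 ≡ 1, so λ ≡ 14·7 ≡ 11.
  x = λ² - 19 - 19 = 121 - 38 ≡ 25; y = λ·(19 - 25) - 27 ≡ 23. → (25, 23)

(25, 23)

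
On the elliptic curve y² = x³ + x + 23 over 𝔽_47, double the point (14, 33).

(40, 7)

tangent at (14, 33): λ = (3·14² + 1)/(2·33) ≡ 25/19. 19⁻¹ ≡ 5 (mod 47) since 19·5 = 95 ≡ 1, so λ ≡ 25·5 ≡ 31.
  x = λ² - 14 - 14 = 961 - 28 ≡ 40; y = λ·(14 - 40) - 33 ≡ 7. → (40, 7)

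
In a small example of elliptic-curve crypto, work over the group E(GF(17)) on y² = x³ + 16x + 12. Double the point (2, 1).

(5, 8)

tangent at (2, 1): λ = (3·2² + 16)/(2·1) ≡ 11/2. 2⁻¹ ≡ 9 (mod 17), so λ ≡ 11·9 ≡ 14.
  x = λ² - 2 - 2 = 196 - 4 ≡ 5; y = λ·(2 - 5) - 1 ≡ 8. → (5, 8)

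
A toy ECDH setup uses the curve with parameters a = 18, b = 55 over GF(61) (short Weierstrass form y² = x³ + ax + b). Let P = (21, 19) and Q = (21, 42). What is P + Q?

O

The two points share x = 21 and their y-coordinates satisfy 19 + 42 ≡ 0 (mod 61), so they are inverses. Their sum is O.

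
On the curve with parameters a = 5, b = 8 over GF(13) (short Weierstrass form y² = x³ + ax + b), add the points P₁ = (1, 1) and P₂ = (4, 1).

(8, 12)

(1, 1) + (4, 1). λ = (1 - 1)/(4 - 1) ≡ 0/3 mod 13. 3⁻¹ ≡ 9 (mod 13), so λ ≡ 0.
  x = λ² - 1 - 4 = 0 - 5 ≡ 8; y = λ·(1 - 8) - 1 ≡ 12. → (8, 12)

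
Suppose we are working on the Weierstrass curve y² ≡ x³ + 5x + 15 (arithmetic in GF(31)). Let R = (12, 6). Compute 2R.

(9, 18)

tangent at (12, 6): λ = (3·12² + 5)/(2·6) ≡ 3/12. 12⁻¹ ≡ 13 (mod 31) since 12·13 = 156 ≡ 1, so λ ≡ 3·13 ≡ 8.
  x = λ² - 12 - 12 = 64 - 24 ≡ 9; y = λ·(12 - 9) - 6 ≡ 18. → (9, 18)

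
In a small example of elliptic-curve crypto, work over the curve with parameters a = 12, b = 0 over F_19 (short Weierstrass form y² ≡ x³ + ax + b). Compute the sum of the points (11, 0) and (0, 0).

(8, 0)

(11, 0) + (0, 0). λ = (0 - 0)/(0 - 11) ≡ 0/8 mod 19. 8⁻¹ ≡ 12 (mod 19), so λ ≡ 0.
  x = λ² - 11 - 0 = 0 - 11 ≡ 8; y = λ·(11 - 8) - 0 ≡ 0. → (8, 0)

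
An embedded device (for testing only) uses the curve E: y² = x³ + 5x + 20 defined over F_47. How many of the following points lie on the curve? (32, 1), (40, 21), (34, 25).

(32, 1): 1² ≡ 1, rhs ≡ 1 → on.
(40, 21): 21² ≡ 18, rhs ≡ 18 → on.
(34, 25): 25² ≡ 14, rhs ≡ 14 → on.

3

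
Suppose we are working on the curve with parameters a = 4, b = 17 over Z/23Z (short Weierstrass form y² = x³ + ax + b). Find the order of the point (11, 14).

2P: tangent at (11, 14): λ = (3·11² + 4)/(2·14) ≡ 22/5. 5⁻¹ ≡ 14 (mod 23), so λ ≡ 22·14 ≡ 9.
  x = λ² - 11 - 11 = 81 - 22 ≡ 13; y = λ·(11 - 13) - 14 ≡ 14. → (13, 14)
3P: (13, 14) + (11, 14). λ = (14 - 14)/(11 - 13) ≡ 0/21 mod 23. 21⁻¹ ≡ 11 (mod 23), so λ ≡ 0.
  x = λ² - 13 - 11 = 0 - 24 ≡ 22; y = λ·(13 - 22) - 14 ≡ 9. → (22, 9)
4P: (22, 9) + (11, 14). λ = (14 - 9)/(11 - 22) ≡ 5/12 mod 23. 12⁻¹ ≡ 2 (mod 23) since 12·2 = 24 ≡ 1, so λ ≡ 10.
  x = λ² - 22 - 11 = 100 - 33 ≡ 21; y = λ·(22 - 21) - 9 ≡ 1. → (21, 1)
5P: (21, 1) + (11, 14). λ = (14 - 1)/(11 - 21) ≡ 13/13 mod 23. 13⁻¹ ≡ 16 (mod 23) since 13·16 = 208 ≡ 1, so λ ≡ 1.
  x = λ² - 21 - 11 = 1 - 32 ≡ 15; y = λ·(21 - 15) - 1 ≡ 5. → (15, 5)
6P: (15, 5) + (11, 14). λ = (14 - 5)/(11 - 15) ≡ 9/19 mod 23. 19⁻¹ ≡ 17 (mod 23), so λ ≡ 15.
  x = λ² - 15 - 11 = 225 - 26 ≡ 15; y = λ·(15 - 15) - 5 ≡ 18. → (15, 18)
7P: (15, 18) + (11, 14). λ = (14 - 18)/(11 - 15) ≡ 19/19 mod 23. 19⁻¹ ≡ 17 (mod 23) since 19·17 = 323 ≡ 1, so λ ≡ 1.
  x = λ² - 15 - 11 = 1 - 26 ≡ 21; y = λ·(15 - 21) - 18 ≡ 22. → (21, 22)
8P: (21, 22) + (11, 14). λ = (14 - 22)/(11 - 21) ≡ 15/13 mod 23. 13⁻¹ ≡ 16 (mod 23) since 13·16 = 208 ≡ 1, so λ ≡ 10.
  x = λ² - 21 - 11 = 100 - 32 ≡ 22; y = λ·(21 - 22) - 22 ≡ 14. → (22, 14)
9P: (22, 14) + (11, 14). λ = (14 - 14)/(11 - 22) ≡ 0/12 mod 23. 12⁻¹ ≡ 2 (mod 23), so λ ≡ 0.
  x = λ² - 22 - 11 = 0 - 33 ≡ 13; y = λ·(22 - 13) - 14 ≡ 9. → (13, 9)
10P: (13, 9) + (11, 14). λ = (14 - 9)/(11 - 13) ≡ 5/21 mod 23. 21⁻¹ ≡ 11 (mod 23), so λ ≡ 9.
  x = λ² - 13 - 11 = 81 - 24 ≡ 11; y = λ·(13 - 11) - 9 ≡ 9. → (11, 9)
11P: (11, 9) + (11, 14): same x and y₁ ≡ -y₂, so the sum is O.
11P = O, so the order is 11.

11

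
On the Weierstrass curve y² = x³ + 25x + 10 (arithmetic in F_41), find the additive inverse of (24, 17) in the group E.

-(24, 17) = (24, -17 mod 41) = (24, 24).

(24, 24)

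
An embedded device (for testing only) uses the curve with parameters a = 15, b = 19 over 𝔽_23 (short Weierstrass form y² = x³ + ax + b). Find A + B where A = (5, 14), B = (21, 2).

(22, 16)

(5, 14) + (21, 2). λ = (2 - 14)/(21 - 5) ≡ 11/16 mod 23. 16⁻¹ ≡ 13 (mod 23), so λ ≡ 5.
  x = λ² - 5 - 21 = 25 - 26 ≡ 22; y = λ·(5 - 22) - 14 ≡ 16. → (22, 16)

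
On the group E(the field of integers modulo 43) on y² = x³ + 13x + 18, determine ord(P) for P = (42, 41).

5

2P: tangent at (42, 41): λ = (3·42² + 13)/(2·41) ≡ 16/39. 39⁻¹ ≡ 32 (mod 43) since 39·32 = 1248 ≡ 1, so λ ≡ 16·32 ≡ 39.
  x = λ² - 42 - 42 = 1521 - 84 ≡ 18; y = λ·(42 - 18) - 41 ≡ 35. → (18, 35)
3P: (18, 35) + (42, 41). λ = (41 - 35)/(42 - 18) ≡ 6/24 mod 43. 24⁻¹ ≡ 9 (mod 43), so λ ≡ 11.
  x = λ² - 18 - 42 = 121 - 60 ≡ 18; y = λ·(18 - 18) - 35 ≡ 8. → (18, 8)
4P: (18, 8) + (42, 41). λ = (41 - 8)/(42 - 18) ≡ 33/24 mod 43. 24⁻¹ ≡ 9 (mod 43), so λ ≡ 39.
  x = λ² - 18 - 42 = 1521 - 60 ≡ 42; y = λ·(18 - 42) - 8 ≡ 2. → (42, 2)
5P: (42, 2) + (42, 41): same x and y₁ ≡ -y₂, so the sum is ∞.
5P = ∞, so the order is 5.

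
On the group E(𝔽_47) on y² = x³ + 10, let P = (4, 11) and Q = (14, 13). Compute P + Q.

(14, 34)

(4, 11) + (14, 13). λ = (13 - 11)/(14 - 4) ≡ 2/10 mod 47. 10⁻¹ ≡ 33 (mod 47) since 10·33 = 330 ≡ 1, so λ ≡ 19.
  x = λ² - 4 - 14 = 361 - 18 ≡ 14; y = λ·(4 - 14) - 11 ≡ 34. → (14, 34)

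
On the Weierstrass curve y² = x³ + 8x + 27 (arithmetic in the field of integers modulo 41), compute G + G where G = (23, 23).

tangent at (23, 23): λ = (3·23² + 8)/(2·23) ≡ 37/5. 5⁻¹ ≡ 33 (mod 41) since 5·33 = 165 ≡ 1, so λ ≡ 37·33 ≡ 32.
  x = λ² - 23 - 23 = 1024 - 46 ≡ 35; y = λ·(23 - 35) - 23 ≡ 3. → (35, 3)

(35, 3)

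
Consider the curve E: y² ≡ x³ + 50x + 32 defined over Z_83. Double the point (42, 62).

(30, 48)

tangent at (42, 62): λ = (3·42² + 50)/(2·62) ≡ 30/41. 41⁻¹ ≡ 81 (mod 83), so λ ≡ 30·81 ≡ 23.
  x = λ² - 42 - 42 = 529 - 84 ≡ 30; y = λ·(42 - 30) - 62 ≡ 48. → (30, 48)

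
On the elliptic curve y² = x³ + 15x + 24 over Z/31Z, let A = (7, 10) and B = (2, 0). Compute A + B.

(26, 14)

(7, 10) + (2, 0). λ = (0 - 10)/(2 - 7) ≡ 21/26 mod 31. 26⁻¹ ≡ 6 (mod 31), so λ ≡ 2.
  x = λ² - 7 - 2 = 4 - 9 ≡ 26; y = λ·(7 - 26) - 10 ≡ 14. → (26, 14)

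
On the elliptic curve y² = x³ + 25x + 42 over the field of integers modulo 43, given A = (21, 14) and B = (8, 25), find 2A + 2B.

First 2A:
Repeated addition: build up to 2A.
2A: tangent at (21, 14): λ = (3·21² + 25)/(2·14) ≡ 15/28. 28⁻¹ ≡ 20 (mod 43) since 28·20 = 560 ≡ 1, so λ ≡ 15·20 ≡ 42.
  x = λ² - 21 - 21 = 1764 - 42 ≡ 2; y = λ·(21 - 2) - 14 ≡ 10. → (2, 10)
2A = (2, 10).
Next 2B:
Repeated addition: build up to 2B.
2B: tangent at (8, 25): λ = (3·8² + 25)/(2·25) ≡ 2/7. 7⁻¹ ≡ 37 (mod 43) since 7·37 = 259 ≡ 1, so λ ≡ 2·37 ≡ 31.
  x = λ² - 8 - 8 = 961 - 16 ≡ 42; y = λ·(8 - 42) - 25 ≡ 39. → (42, 39)
2B = (42, 39).
Finally 2A + 2B:
(2, 10) + (42, 39). λ = (39 - 10)/(42 - 2) ≡ 29/40 mod 43. 40⁻¹ ≡ 14 (mod 43) since 40·14 = 560 ≡ 1, so λ ≡ 19.
  x = λ² - 2 - 42 = 361 - 44 ≡ 16; y = λ·(2 - 16) - 10 ≡ 25. → (16, 25)

(16, 25)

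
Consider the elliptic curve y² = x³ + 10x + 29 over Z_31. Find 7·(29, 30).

Write P = (29, 30).
Double-and-add on 7 = (111)₂. Start with P = (29, 30) for the leading 1-bit.
double: tangent at (29, 30): λ = (3·29² + 10)/(2·30) ≡ 22/29. 29⁻¹ ≡ 15 (mod 31), so λ ≡ 22·15 ≡ 20.
  x = λ² - 29 - 29 = 400 - 58 ≡ 1; y = λ·(29 - 1) - 30 ≡ 3. → (1, 3)
add P: (1, 3) + (29, 30). λ = (30 - 3)/(29 - 1) ≡ 27/28 mod 31. 28⁻¹ ≡ 10 (mod 31) since 28·10 = 280 ≡ 1, so λ ≡ 22.
  x = λ² - 1 - 29 = 484 - 30 ≡ 20; y = λ·(1 - 20) - 3 ≡ 13. → (20, 13)
double: tangent at (20, 13): λ = (3·20² + 10)/(2·13) ≡ 1/26. 26⁻¹ ≡ 6 (mod 31), so λ ≡ 1·6 ≡ 6.
  x = λ² - 20 - 20 = 36 - 40 ≡ 27; y = λ·(20 - 27) - 13 ≡ 7. → (27, 7)
add P: (27, 7) + (29, 30). λ = (30 - 7)/(29 - 27) ≡ 23/2 mod 31. 2⁻¹ ≡ 16 (mod 31) since 2·16 = 32 ≡ 1, so λ ≡ 27.
  x = λ² - 27 - 29 = 729 - 56 ≡ 22; y = λ·(27 - 22) - 7 ≡ 4. → (22, 4)

(22, 4)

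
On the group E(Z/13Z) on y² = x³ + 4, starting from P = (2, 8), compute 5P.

Repeated addition: build up to 5P.
2P: tangent at (2, 8): λ = (3·2² + 0)/(2·8) ≡ 12/3. 3⁻¹ ≡ 9 (mod 13), so λ ≡ 12·9 ≡ 4.
  x = λ² - 2 - 2 = 16 - 4 ≡ 12; y = λ·(2 - 12) - 8 ≡ 4. → (12, 4)
3P: (12, 4) + (2, 8). λ = (8 - 4)/(2 - 12) ≡ 4/3 mod 13. 3⁻¹ ≡ 9 (mod 13), so λ ≡ 10.
  x = λ² - 12 - 2 = 100 - 14 ≡ 8; y = λ·(12 - 8) - 4 ≡ 10. → (8, 10)
4P: (8, 10) + (2, 8). λ = (8 - 10)/(2 - 8) ≡ 11/7 mod 13. 7⁻¹ ≡ 2 (mod 13) since 7·2 = 14 ≡ 1, so λ ≡ 9.
  x = λ² - 8 - 2 = 81 - 10 ≡ 6; y = λ·(8 - 6) - 10 ≡ 8. → (6, 8)
5P: (6, 8) + (2, 8). λ = (8 - 8)/(2 - 6) ≡ 0/9 mod 13. 9⁻¹ ≡ 3 (mod 13), so λ ≡ 0.
  x = λ² - 6 - 2 = 0 - 8 ≡ 5; y = λ·(6 - 5) - 8 ≡ 5. → (5, 5)

(5, 5)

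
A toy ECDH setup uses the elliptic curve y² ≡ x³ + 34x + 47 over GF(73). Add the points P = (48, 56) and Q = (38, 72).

(10, 0)

(48, 56) + (38, 72). λ = (72 - 56)/(38 - 48) ≡ 16/63 mod 73. 63⁻¹ ≡ 51 (mod 73), so λ ≡ 13.
  x = λ² - 48 - 38 = 169 - 86 ≡ 10; y = λ·(48 - 10) - 56 ≡ 0. → (10, 0)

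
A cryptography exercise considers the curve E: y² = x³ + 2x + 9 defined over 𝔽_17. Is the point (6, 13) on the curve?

y² = 13² ≡ 16; x³ + 2x + 9 = 237 ≡ 16 (mod 17). 16 = 16.

yes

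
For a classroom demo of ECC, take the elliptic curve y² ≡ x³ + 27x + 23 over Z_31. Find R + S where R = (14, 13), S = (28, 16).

(14, 13) + (28, 16). λ = (16 - 13)/(28 - 14) ≡ 3/14 mod 31. 14⁻¹ ≡ 20 (mod 31), so λ ≡ 29.
  x = λ² - 14 - 28 = 841 - 42 ≡ 24; y = λ·(14 - 24) - 13 ≡ 7. → (24, 7)

(24, 7)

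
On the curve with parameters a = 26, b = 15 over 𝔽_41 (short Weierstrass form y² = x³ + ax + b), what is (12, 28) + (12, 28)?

(1, 40)

tangent at (12, 28): λ = (3·12² + 26)/(2·28) ≡ 7/15. 15⁻¹ ≡ 11 (mod 41) since 15·11 = 165 ≡ 1, so λ ≡ 7·11 ≡ 36.
  x = λ² - 12 - 12 = 1296 - 24 ≡ 1; y = λ·(12 - 1) - 28 ≡ 40. → (1, 40)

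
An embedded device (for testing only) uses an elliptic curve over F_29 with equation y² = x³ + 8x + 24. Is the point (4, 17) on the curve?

no

y² = 17² ≡ 28; x³ + 8x + 24 = 120 ≡ 4 (mod 29). 28 ≠ 4.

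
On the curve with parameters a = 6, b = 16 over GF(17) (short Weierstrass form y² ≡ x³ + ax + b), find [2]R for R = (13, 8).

(0, 4)

tangent at (13, 8): λ = (3·13² + 6)/(2·8) ≡ 3/16. 16⁻¹ ≡ 16 (mod 17) since 16·16 = 256 ≡ 1, so λ ≡ 3·16 ≡ 14.
  x = λ² - 13 - 13 = 196 - 26 ≡ 0; y = λ·(13 - 0) - 8 ≡ 4. → (0, 4)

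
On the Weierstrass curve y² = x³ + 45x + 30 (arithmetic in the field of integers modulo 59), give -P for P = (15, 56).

(15, 3)

-(15, 56) = (15, -56 mod 59) = (15, 3).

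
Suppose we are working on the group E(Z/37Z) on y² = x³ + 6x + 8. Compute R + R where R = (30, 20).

tangent at (30, 20): λ = (3·30² + 6)/(2·20) ≡ 5/3. 3⁻¹ ≡ 25 (mod 37), so λ ≡ 5·25 ≡ 14.
  x = λ² - 30 - 30 = 196 - 60 ≡ 25; y = λ·(30 - 25) - 20 ≡ 13. → (25, 13)

(25, 13)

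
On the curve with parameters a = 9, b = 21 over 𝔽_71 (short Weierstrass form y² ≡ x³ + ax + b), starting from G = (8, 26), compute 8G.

(8, 45)

Repeated addition: build up to 8G.
2G: tangent at (8, 26): λ = (3·8² + 9)/(2·26) ≡ 59/52. 52⁻¹ ≡ 56 (mod 71) since 52·56 = 2912 ≡ 1, so λ ≡ 59·56 ≡ 38.
  x = λ² - 8 - 8 = 1444 - 16 ≡ 8; y = λ·(8 - 8) - 26 ≡ 45. → (8, 45)
3G: (8, 45) + (8, 26): same x and y₁ ≡ -y₂, so the sum is ∞.
4G: ∞ + (8, 26) = (8, 26) (identity).
5G: tangent at (8, 26): λ = (3·8² + 9)/(2·26) ≡ 59/52. 52⁻¹ ≡ 56 (mod 71) since 52·56 = 2912 ≡ 1, so λ ≡ 59·56 ≡ 38.
  x = λ² - 8 - 8 = 1444 - 16 ≡ 8; y = λ·(8 - 8) - 26 ≡ 45. → (8, 45)
6G: (8, 45) + (8, 26): same x and y₁ ≡ -y₂, so the sum is ∞.
7G: ∞ + (8, 26) = (8, 26) (identity).
8G: tangent at (8, 26): λ = (3·8² + 9)/(2·26) ≡ 59/52. 52⁻¹ ≡ 56 (mod 71), so λ ≡ 59·56 ≡ 38.
  x = λ² - 8 - 8 = 1444 - 16 ≡ 8; y = λ·(8 - 8) - 26 ≡ 45. → (8, 45)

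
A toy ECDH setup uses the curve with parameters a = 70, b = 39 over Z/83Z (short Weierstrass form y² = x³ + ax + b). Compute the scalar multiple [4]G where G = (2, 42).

Repeated addition: build up to 4G.
2G: tangent at (2, 42): λ = (3·2² + 70)/(2·42) ≡ 82/1. 1⁻¹ ≡ 1 (mod 83) since 1·1 = 1 ≡ 1, so λ ≡ 82·1 ≡ 82.
  x = λ² - 2 - 2 = 6724 - 4 ≡ 80; y = λ·(2 - 80) - 42 ≡ 36. → (80, 36)
3G: (80, 36) + (2, 42). λ = (42 - 36)/(2 - 80) ≡ 6/5 mod 83. 5⁻¹ ≡ 50 (mod 83), so λ ≡ 51.
  x = λ² - 80 - 2 = 2601 - 82 ≡ 29; y = λ·(80 - 29) - 36 ≡ 75. → (29, 75)
4G: (29, 75) + (2, 42). λ = (42 - 75)/(2 - 29) ≡ 50/56 mod 83. 56⁻¹ ≡ 43 (mod 83) since 56·43 = 2408 ≡ 1, so λ ≡ 75.
  x = λ² - 29 - 2 = 5625 - 31 ≡ 33; y = λ·(29 - 33) - 75 ≡ 40. → (33, 40)

(33, 40)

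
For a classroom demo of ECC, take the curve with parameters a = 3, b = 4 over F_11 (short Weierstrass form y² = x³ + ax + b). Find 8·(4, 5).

Write Q = (4, 5).
Repeated addition: build up to 8Q.
2Q: tangent at (4, 5): λ = (3·4² + 3)/(2·5) ≡ 7/10. 10⁻¹ ≡ 10 (mod 11) since 10·10 = 100 ≡ 1, so λ ≡ 7·10 ≡ 4.
  x = λ² - 4 - 4 = 16 - 8 ≡ 8; y = λ·(4 - 8) - 5 ≡ 1. → (8, 1)
3Q: (8, 1) + (4, 5). λ = (5 - 1)/(4 - 8) ≡ 4/7 mod 11. 7⁻¹ ≡ 8 (mod 11), so λ ≡ 10.
  x = λ² - 8 - 4 = 100 - 12 ≡ 0; y = λ·(8 - 0) - 1 ≡ 2. → (0, 2)
4Q: (0, 2) + (4, 5). λ = (5 - 2)/(4 - 0) ≡ 3/4 mod 11. 4⁻¹ ≡ 3 (mod 11), so λ ≡ 9.
  x = λ² - 0 - 4 = 81 - 4 ≡ 0; y = λ·(0 - 0) - 2 ≡ 9. → (0, 9)
5Q: (0, 9) + (4, 5). λ = (5 - 9)/(4 - 0) ≡ 7/4 mod 11. 4⁻¹ ≡ 3 (mod 11) since 4·3 = 12 ≡ 1, so λ ≡ 10.
  x = λ² - 0 - 4 = 100 - 4 ≡ 8; y = λ·(0 - 8) - 9 ≡ 10. → (8, 10)
6Q: (8, 10) + (4, 5). λ = (5 - 10)/(4 - 8) ≡ 6/7 mod 11. 7⁻¹ ≡ 8 (mod 11), so λ ≡ 4.
  x = λ² - 8 - 4 = 16 - 12 ≡ 4; y = λ·(8 - 4) - 10 ≡ 6. → (4, 6)
7Q: (4, 6) + (4, 5): same x and y₁ ≡ -y₂, so the sum is ∞.
8Q: ∞ + (4, 5) = (4, 5) (identity).

(4, 5)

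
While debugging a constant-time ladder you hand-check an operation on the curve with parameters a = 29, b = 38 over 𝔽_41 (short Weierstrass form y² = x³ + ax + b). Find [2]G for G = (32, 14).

tangent at (32, 14): λ = (3·32² + 29)/(2·14) ≡ 26/28. 28⁻¹ ≡ 22 (mod 41) since 28·22 = 616 ≡ 1, so λ ≡ 26·22 ≡ 39.
  x = λ² - 32 - 32 = 1521 - 64 ≡ 22; y = λ·(32 - 22) - 14 ≡ 7. → (22, 7)

(22, 7)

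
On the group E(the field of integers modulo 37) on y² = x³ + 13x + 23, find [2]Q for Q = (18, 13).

tangent at (18, 13): λ = (3·18² + 13)/(2·13) ≡ 23/26. 26⁻¹ ≡ 10 (mod 37) since 26·10 = 260 ≡ 1, so λ ≡ 23·10 ≡ 8.
  x = λ² - 18 - 18 = 64 - 36 ≡ 28; y = λ·(18 - 28) - 13 ≡ 18. → (28, 18)

(28, 18)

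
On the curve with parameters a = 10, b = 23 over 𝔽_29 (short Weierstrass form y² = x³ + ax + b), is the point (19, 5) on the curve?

y² = 5² ≡ 25; x³ + 10x + 23 = 7072 ≡ 25 (mod 29). 25 = 25.

yes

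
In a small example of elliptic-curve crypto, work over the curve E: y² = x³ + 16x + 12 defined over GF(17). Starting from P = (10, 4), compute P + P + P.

(9, 1)

Repeated addition: build up to 3P.
2P: tangent at (10, 4): λ = (3·10² + 16)/(2·4) ≡ 10/8. 8⁻¹ ≡ 15 (mod 17), so λ ≡ 10·15 ≡ 14.
  x = λ² - 10 - 10 = 196 - 20 ≡ 6; y = λ·(10 - 6) - 4 ≡ 1. → (6, 1)
3P: (6, 1) + (10, 4). λ = (4 - 1)/(10 - 6) ≡ 3/4 mod 17. 4⁻¹ ≡ 13 (mod 17), so λ ≡ 5.
  x = λ² - 6 - 10 = 25 - 16 ≡ 9; y = λ·(6 - 9) - 1 ≡ 1. → (9, 1)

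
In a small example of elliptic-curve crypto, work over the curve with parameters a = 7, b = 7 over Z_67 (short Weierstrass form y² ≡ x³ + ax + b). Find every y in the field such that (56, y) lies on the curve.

x³ + 7x + 7 = 176015 ≡ 6 (mod 67).
Square roots of 6 mod 67: 26 and 41 (since 26² = 676 ≡ 6).

26, 41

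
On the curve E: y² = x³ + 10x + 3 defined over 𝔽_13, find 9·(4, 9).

(4, 9)

Write Q = (4, 9).
Double-and-add on 9 = (1001)₂. Start with Q = (4, 9) for the leading 1-bit.
double: tangent at (4, 9): λ = (3·4² + 10)/(2·9) ≡ 6/5. 5⁻¹ ≡ 8 (mod 13) since 5·8 = 40 ≡ 1, so λ ≡ 6·8 ≡ 9.
  x = λ² - 4 - 4 = 81 - 8 ≡ 8; y = λ·(4 - 8) - 9 ≡ 7. → (8, 7)
double: tangent at (8, 7): λ = (3·8² + 10)/(2·7) ≡ 7/1. 1⁻¹ ≡ 1 (mod 13), so λ ≡ 7·1 ≡ 7.
  x = λ² - 8 - 8 = 49 - 16 ≡ 7; y = λ·(8 - 7) - 7 ≡ 0. → (7, 0)
double: (7, 0) + (7, 0): same x and y₁ ≡ -y₂, so the sum is the point at infinity.
add Q: the point at infinity + (4, 9) = (4, 9) (identity).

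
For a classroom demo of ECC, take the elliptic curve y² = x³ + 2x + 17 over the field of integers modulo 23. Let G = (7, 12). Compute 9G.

(10, 18)

Repeated addition: build up to 9G.
2G: tangent at (7, 12): λ = (3·7² + 2)/(2·12) ≡ 11/1. 1⁻¹ ≡ 1 (mod 23), so λ ≡ 11·1 ≡ 11.
  x = λ² - 7 - 7 = 121 - 14 ≡ 15; y = λ·(7 - 15) - 12 ≡ 15. → (15, 15)
3G: (15, 15) + (7, 12). λ = (12 - 15)/(7 - 15) ≡ 20/15 mod 23. 15⁻¹ ≡ 20 (mod 23), so λ ≡ 9.
  x = λ² - 15 - 7 = 81 - 22 ≡ 13; y = λ·(15 - 13) - 15 ≡ 3. → (13, 3)
4G: (13, 3) + (7, 12). λ = (12 - 3)/(7 - 13) ≡ 9/17 mod 23. 17⁻¹ ≡ 19 (mod 23), so λ ≡ 10.
  x = λ² - 13 - 7 = 100 - 20 ≡ 11; y = λ·(13 - 11) - 3 ≡ 17. → (11, 17)
5G: (11, 17) + (7, 12). λ = (12 - 17)/(7 - 11) ≡ 18/19 mod 23. 19⁻¹ ≡ 17 (mod 23), so λ ≡ 7.
  x = λ² - 11 - 7 = 49 - 18 ≡ 8; y = λ·(11 - 8) - 17 ≡ 4. → (8, 4)
6G: (8, 4) + (7, 12). λ = (12 - 4)/(7 - 8) ≡ 8/22 mod 23. 22⁻¹ ≡ 22 (mod 23), so λ ≡ 15.
  x = λ² - 8 - 7 = 225 - 15 ≡ 3; y = λ·(8 - 3) - 4 ≡ 2. → (3, 2)
7G: (3, 2) + (7, 12). λ = (12 - 2)/(7 - 3) ≡ 10/4 mod 23. 4⁻¹ ≡ 6 (mod 23) since 4·6 = 24 ≡ 1, so λ ≡ 14.
  x = λ² - 3 - 7 = 196 - 10 ≡ 2; y = λ·(3 - 2) - 2 ≡ 12. → (2, 12)
8G: (2, 12) + (7, 12). λ = (12 - 12)/(7 - 2) ≡ 0/5 mod 23. 5⁻¹ ≡ 14 (mod 23) since 5·14 = 70 ≡ 1, so λ ≡ 0.
  x = λ² - 2 - 7 = 0 - 9 ≡ 14; y = λ·(2 - 14) - 12 ≡ 11. → (14, 11)
9G: (14, 11) + (7, 12). λ = (12 - 11)/(7 - 14) ≡ 1/16 mod 23. 16⁻¹ ≡ 13 (mod 23), so λ ≡ 13.
  x = λ² - 14 - 7 = 169 - 21 ≡ 10; y = λ·(14 - 10) - 11 ≡ 18. → (10, 18)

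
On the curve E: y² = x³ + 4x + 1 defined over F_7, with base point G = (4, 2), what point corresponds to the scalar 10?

Repeated addition: build up to 10G.
2G: tangent at (4, 2): λ = (3·4² + 4)/(2·2) ≡ 3/4. 4⁻¹ ≡ 2 (mod 7), so λ ≡ 3·2 ≡ 6.
  x = λ² - 4 - 4 = 36 - 8 ≡ 0; y = λ·(4 - 0) - 2 ≡ 1. → (0, 1)
3G: (0, 1) + (4, 2). λ = (2 - 1)/(4 - 0) ≡ 1/4 mod 7. 4⁻¹ ≡ 2 (mod 7), so λ ≡ 2.
  x = λ² - 0 - 4 = 4 - 4 ≡ 0; y = λ·(0 - 0) - 1 ≡ 6. → (0, 6)
4G: (0, 6) + (4, 2). λ = (2 - 6)/(4 - 0) ≡ 3/4 mod 7. 4⁻¹ ≡ 2 (mod 7) since 4·2 = 8 ≡ 1, so λ ≡ 6.
  x = λ² - 0 - 4 = 36 - 4 ≡ 4; y = λ·(0 - 4) - 6 ≡ 5. → (4, 5)
5G: (4, 5) + (4, 2): same x and y₁ ≡ -y₂, so the sum is ∞.
6G: ∞ + (4, 2) = (4, 2) (identity).
7G: tangent at (4, 2): λ = (3·4² + 4)/(2·2) ≡ 3/4. 4⁻¹ ≡ 2 (mod 7) since 4·2 = 8 ≡ 1, so λ ≡ 3·2 ≡ 6.
  x = λ² - 4 - 4 = 36 - 8 ≡ 0; y = λ·(4 - 0) - 2 ≡ 1. → (0, 1)
8G: (0, 1) + (4, 2). λ = (2 - 1)/(4 - 0) ≡ 1/4 mod 7. 4⁻¹ ≡ 2 (mod 7), so λ ≡ 2.
  x = λ² - 0 - 4 = 4 - 4 ≡ 0; y = λ·(0 - 0) - 1 ≡ 6. → (0, 6)
9G: (0, 6) + (4, 2). λ = (2 - 6)/(4 - 0) ≡ 3/4 mod 7. 4⁻¹ ≡ 2 (mod 7), so λ ≡ 6.
  x = λ² - 0 - 4 = 36 - 4 ≡ 4; y = λ·(0 - 4) - 6 ≡ 5. → (4, 5)
10G: (4, 5) + (4, 2): same x and y₁ ≡ -y₂, so the sum is ∞.

O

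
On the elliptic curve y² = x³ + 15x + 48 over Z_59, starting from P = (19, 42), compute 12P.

(28, 0)

Double-and-add on 12 = (1100)₂. Start with P = (19, 42) for the leading 1-bit.
double: tangent at (19, 42): λ = (3·19² + 15)/(2·42) ≡ 36/25. 25⁻¹ ≡ 26 (mod 59) since 25·26 = 650 ≡ 1, so λ ≡ 36·26 ≡ 51.
  x = λ² - 19 - 19 = 2601 - 38 ≡ 26; y = λ·(19 - 26) - 42 ≡ 14. → (26, 14)
add P: (26, 14) + (19, 42). λ = (42 - 14)/(19 - 26) ≡ 28/52 mod 59. 52⁻¹ ≡ 42 (mod 59), so λ ≡ 55.
  x = λ² - 26 - 19 = 3025 - 45 ≡ 30; y = λ·(26 - 30) - 14 ≡ 2. → (30, 2)
double: tangent at (30, 2): λ = (3·30² + 15)/(2·2) ≡ 1/4. 4⁻¹ ≡ 15 (mod 59) since 4·15 = 60 ≡ 1, so λ ≡ 1·15 ≡ 15.
  x = λ² - 30 - 30 = 225 - 60 ≡ 47; y = λ·(30 - 47) - 2 ≡ 38. → (47, 38)
double: tangent at (47, 38): λ = (3·47² + 15)/(2·38) ≡ 34/17. 17⁻¹ ≡ 7 (mod 59), so λ ≡ 34·7 ≡ 2.
  x = λ² - 47 - 47 = 4 - 94 ≡ 28; y = λ·(47 - 28) - 38 ≡ 0. → (28, 0)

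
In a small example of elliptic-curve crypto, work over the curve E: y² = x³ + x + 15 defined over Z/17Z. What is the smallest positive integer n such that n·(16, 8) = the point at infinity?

2P: tangent at (16, 8): λ = (3·16² + 1)/(2·8) ≡ 4/16. 16⁻¹ ≡ 16 (mod 17) since 16·16 = 256 ≡ 1, so λ ≡ 4·16 ≡ 13.
  x = λ² - 16 - 16 = 169 - 32 ≡ 1; y = λ·(16 - 1) - 8 ≡ 0. → (1, 0)
3P: (1, 0) + (16, 8). λ = (8 - 0)/(16 - 1) ≡ 8/15 mod 17. 15⁻¹ ≡ 8 (mod 17) since 15·8 = 120 ≡ 1, so λ ≡ 13.
  x = λ² - 1 - 16 = 169 - 17 ≡ 16; y = λ·(1 - 16) - 0 ≡ 9. → (16, 9)
4P: (16, 9) + (16, 8): same x and y₁ ≡ -y₂, so the sum is the point at infinity.
4P = the point at infinity, so the order is 4.

4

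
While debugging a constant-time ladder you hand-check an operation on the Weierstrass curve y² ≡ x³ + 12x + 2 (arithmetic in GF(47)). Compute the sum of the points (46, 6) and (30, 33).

(46, 41)

(46, 6) + (30, 33). λ = (33 - 6)/(30 - 46) ≡ 27/31 mod 47. 31⁻¹ ≡ 44 (mod 47), so λ ≡ 13.
  x = λ² - 46 - 30 = 169 - 76 ≡ 46; y = λ·(46 - 46) - 6 ≡ 41. → (46, 41)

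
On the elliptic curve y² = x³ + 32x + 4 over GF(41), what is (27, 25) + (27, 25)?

(3, 2)

tangent at (27, 25): λ = (3·27² + 32)/(2·25) ≡ 5/9. 9⁻¹ ≡ 32 (mod 41) since 9·32 = 288 ≡ 1, so λ ≡ 5·32 ≡ 37.
  x = λ² - 27 - 27 = 1369 - 54 ≡ 3; y = λ·(27 - 3) - 25 ≡ 2. → (3, 2)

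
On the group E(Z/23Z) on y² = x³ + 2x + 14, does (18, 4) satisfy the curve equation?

y² = 4² ≡ 16; x³ + 2x + 14 = 5882 ≡ 17 (mod 23). 16 ≠ 17.

no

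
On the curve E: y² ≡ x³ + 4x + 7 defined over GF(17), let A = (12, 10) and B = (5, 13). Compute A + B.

(12, 10) + (5, 13). λ = (13 - 10)/(5 - 12) ≡ 3/10 mod 17. 10⁻¹ ≡ 12 (mod 17) since 10·12 = 120 ≡ 1, so λ ≡ 2.
  x = λ² - 12 - 5 = 4 - 17 ≡ 4; y = λ·(12 - 4) - 10 ≡ 6. → (4, 6)

(4, 6)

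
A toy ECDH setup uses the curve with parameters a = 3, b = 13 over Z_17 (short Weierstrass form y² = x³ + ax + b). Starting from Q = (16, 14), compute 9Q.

(16, 3)

Double-and-add on 9 = (1001)₂. Start with Q = (16, 14) for the leading 1-bit.
double: tangent at (16, 14): λ = (3·16² + 3)/(2·14) ≡ 6/11. 11⁻¹ ≡ 14 (mod 17) since 11·14 = 154 ≡ 1, so λ ≡ 6·14 ≡ 16.
  x = λ² - 16 - 16 = 256 - 32 ≡ 3; y = λ·(16 - 3) - 14 ≡ 7. → (3, 7)
double: tangent at (3, 7): λ = (3·3² + 3)/(2·7) ≡ 13/14. 14⁻¹ ≡ 11 (mod 17) since 14·11 = 154 ≡ 1, so λ ≡ 13·11 ≡ 7.
  x = λ² - 3 - 3 = 49 - 6 ≡ 9; y = λ·(3 - 9) - 7 ≡ 2. → (9, 2)
double: tangent at (9, 2): λ = (3·9² + 3)/(2·2) ≡ 8/4. 4⁻¹ ≡ 13 (mod 17) since 4·13 = 52 ≡ 1, so λ ≡ 8·13 ≡ 2.
  x = λ² - 9 - 9 = 4 - 18 ≡ 3; y = λ·(9 - 3) - 2 ≡ 10. → (3, 10)
add Q: (3, 10) + (16, 14). λ = (14 - 10)/(16 - 3) ≡ 4/13 mod 17. 13⁻¹ ≡ 4 (mod 17) since 13·4 = 52 ≡ 1, so λ ≡ 16.
  x = λ² - 3 - 16 = 256 - 19 ≡ 16; y = λ·(3 - 16) - 10 ≡ 3. → (16, 3)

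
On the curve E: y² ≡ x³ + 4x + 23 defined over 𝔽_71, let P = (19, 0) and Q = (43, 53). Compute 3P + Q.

First 3P:
Repeated addition: build up to 3P.
2P: (19, 0) + (19, 0): same x and y₁ ≡ -y₂, so the sum is the point at infinity.
3P: the point at infinity + (19, 0) = (19, 0) (identity).
3P = (19, 0).
Finally 3P + Q:
(19, 0) + (43, 53). λ = (53 - 0)/(43 - 19) ≡ 53/24 mod 71. 24⁻¹ ≡ 3 (mod 71), so λ ≡ 17.
  x = λ² - 19 - 43 = 289 - 62 ≡ 14; y = λ·(19 - 14) - 0 ≡ 14. → (14, 14)

(14, 14)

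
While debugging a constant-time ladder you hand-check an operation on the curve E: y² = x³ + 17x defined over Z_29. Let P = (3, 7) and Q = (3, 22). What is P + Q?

O

The two points share x = 3 and their y-coordinates satisfy 7 + 22 ≡ 0 (mod 29), so they are inverses. Their sum is ∞.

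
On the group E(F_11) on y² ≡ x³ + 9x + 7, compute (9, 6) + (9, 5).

O

The two points share x = 9 and their y-coordinates satisfy 6 + 5 ≡ 0 (mod 11), so they are inverses. Their sum is 𝒪.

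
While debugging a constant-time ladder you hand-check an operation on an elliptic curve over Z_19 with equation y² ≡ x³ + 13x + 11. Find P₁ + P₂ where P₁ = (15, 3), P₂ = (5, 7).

(15, 3) + (5, 7). λ = (7 - 3)/(5 - 15) ≡ 4/9 mod 19. 9⁻¹ ≡ 17 (mod 19), so λ ≡ 11.
  x = λ² - 15 - 5 = 121 - 20 ≡ 6; y = λ·(15 - 6) - 3 ≡ 1. → (6, 1)

(6, 1)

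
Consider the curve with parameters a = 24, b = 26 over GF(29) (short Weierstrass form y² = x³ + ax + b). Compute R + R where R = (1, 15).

(2, 16)

tangent at (1, 15): λ = (3·1² + 24)/(2·15) ≡ 27/1. 1⁻¹ ≡ 1 (mod 29) since 1·1 = 1 ≡ 1, so λ ≡ 27·1 ≡ 27.
  x = λ² - 1 - 1 = 729 - 2 ≡ 2; y = λ·(1 - 2) - 15 ≡ 16. → (2, 16)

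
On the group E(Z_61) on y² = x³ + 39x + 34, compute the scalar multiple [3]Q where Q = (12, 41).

Repeated addition: build up to 3Q.
2Q: tangent at (12, 41): λ = (3·12² + 39)/(2·41) ≡ 44/21. 21⁻¹ ≡ 32 (mod 61), so λ ≡ 44·32 ≡ 5.
  x = λ² - 12 - 12 = 25 - 24 ≡ 1; y = λ·(12 - 1) - 41 ≡ 14. → (1, 14)
3Q: (1, 14) + (12, 41). λ = (41 - 14)/(12 - 1) ≡ 27/11 mod 61. 11⁻¹ ≡ 50 (mod 61) since 11·50 = 550 ≡ 1, so λ ≡ 8.
  x = λ² - 1 - 12 = 64 - 13 ≡ 51; y = λ·(1 - 51) - 14 ≡ 13. → (51, 13)

(51, 13)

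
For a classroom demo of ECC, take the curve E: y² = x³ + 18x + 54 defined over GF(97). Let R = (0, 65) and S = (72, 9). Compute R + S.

(28, 43)

(0, 65) + (72, 9). λ = (9 - 65)/(72 - 0) ≡ 41/72 mod 97. 72⁻¹ ≡ 31 (mod 97), so λ ≡ 10.
  x = λ² - 0 - 72 = 100 - 72 ≡ 28; y = λ·(0 - 28) - 65 ≡ 43. → (28, 43)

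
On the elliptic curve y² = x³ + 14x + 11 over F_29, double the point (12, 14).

(10, 22)

tangent at (12, 14): λ = (3·12² + 14)/(2·14) ≡ 11/28. 28⁻¹ ≡ 28 (mod 29), so λ ≡ 11·28 ≡ 18.
  x = λ² - 12 - 12 = 324 - 24 ≡ 10; y = λ·(12 - 10) - 14 ≡ 22. → (10, 22)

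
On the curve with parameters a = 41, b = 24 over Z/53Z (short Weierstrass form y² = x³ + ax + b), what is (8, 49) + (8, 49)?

tangent at (8, 49): λ = (3·8² + 41)/(2·49) ≡ 21/45. 45⁻¹ ≡ 33 (mod 53), so λ ≡ 21·33 ≡ 4.
  x = λ² - 8 - 8 = 16 - 16 ≡ 0; y = λ·(8 - 0) - 49 ≡ 36. → (0, 36)

(0, 36)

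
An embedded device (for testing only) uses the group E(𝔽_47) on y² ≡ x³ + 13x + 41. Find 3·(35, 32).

(36, 27)

Write P = (35, 32).
Repeated addition: build up to 3P.
2P: tangent at (35, 32): λ = (3·35² + 13)/(2·32) ≡ 22/17. 17⁻¹ ≡ 36 (mod 47) since 17·36 = 612 ≡ 1, so λ ≡ 22·36 ≡ 40.
  x = λ² - 35 - 35 = 1600 - 70 ≡ 26; y = λ·(35 - 26) - 32 ≡ 46. → (26, 46)
3P: (26, 46) + (35, 32). λ = (32 - 46)/(35 - 26) ≡ 33/9 mod 47. 9⁻¹ ≡ 21 (mod 47), so λ ≡ 35.
  x = λ² - 26 - 35 = 1225 - 61 ≡ 36; y = λ·(26 - 36) - 46 ≡ 27. → (36, 27)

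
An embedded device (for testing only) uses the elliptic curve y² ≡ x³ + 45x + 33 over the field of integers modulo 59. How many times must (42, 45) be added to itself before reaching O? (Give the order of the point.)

8

2P: tangent at (42, 45): λ = (3·42² + 45)/(2·45) ≡ 27/31. 31⁻¹ ≡ 40 (mod 59) since 31·40 = 1240 ≡ 1, so λ ≡ 27·40 ≡ 18.
  x = λ² - 42 - 42 = 324 - 84 ≡ 4; y = λ·(42 - 4) - 45 ≡ 49. → (4, 49)
3P: (4, 49) + (42, 45). λ = (45 - 49)/(42 - 4) ≡ 55/38 mod 59. 38⁻¹ ≡ 14 (mod 59), so λ ≡ 3.
  x = λ² - 4 - 42 = 9 - 46 ≡ 22; y = λ·(4 - 22) - 49 ≡ 15. → (22, 15)
4P: (22, 15) + (42, 45). λ = (45 - 15)/(42 - 22) ≡ 30/20 mod 59. 20⁻¹ ≡ 3 (mod 59), so λ ≡ 31.
  x = λ² - 22 - 42 = 961 - 64 ≡ 12; y = λ·(22 - 12) - 15 ≡ 0. → (12, 0)
5P: (12, 0) + (42, 45). λ = (45 - 0)/(42 - 12) ≡ 45/30 mod 59. 30⁻¹ ≡ 2 (mod 59), so λ ≡ 31.
  x = λ² - 12 - 42 = 961 - 54 ≡ 22; y = λ·(12 - 22) - 0 ≡ 44. → (22, 44)
6P: (22, 44) + (42, 45). λ = (45 - 44)/(42 - 22) ≡ 1/20 mod 59. 20⁻¹ ≡ 3 (mod 59), so λ ≡ 3.
  x = λ² - 22 - 42 = 9 - 64 ≡ 4; y = λ·(22 - 4) - 44 ≡ 10. → (4, 10)
7P: (4, 10) + (42, 45). λ = (45 - 10)/(42 - 4) ≡ 35/38 mod 59. 38⁻¹ ≡ 14 (mod 59) since 38·14 = 532 ≡ 1, so λ ≡ 18.
  x = λ² - 4 - 42 = 324 - 46 ≡ 42; y = λ·(4 - 42) - 10 ≡ 14. → (42, 14)
8P: (42, 14) + (42, 45): same x and y₁ ≡ -y₂, so the sum is O.
8P = O, so the order is 8.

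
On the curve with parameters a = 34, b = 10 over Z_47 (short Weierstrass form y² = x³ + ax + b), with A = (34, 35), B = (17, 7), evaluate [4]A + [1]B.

(21, 31)

First 4A:
Repeated addition: build up to 4A.
2A: tangent at (34, 35): λ = (3·34² + 34)/(2·35) ≡ 24/23. 23⁻¹ ≡ 45 (mod 47), so λ ≡ 24·45 ≡ 46.
  x = λ² - 34 - 34 = 2116 - 68 ≡ 27; y = λ·(34 - 27) - 35 ≡ 5. → (27, 5)
3A: (27, 5) + (34, 35). λ = (35 - 5)/(34 - 27) ≡ 30/7 mod 47. 7⁻¹ ≡ 27 (mod 47) since 7·27 = 189 ≡ 1, so λ ≡ 11.
  x = λ² - 27 - 34 = 121 - 61 ≡ 13; y = λ·(27 - 13) - 5 ≡ 8. → (13, 8)
4A: (13, 8) + (34, 35). λ = (35 - 8)/(34 - 13) ≡ 27/21 mod 47. 21⁻¹ ≡ 9 (mod 47), so λ ≡ 8.
  x = λ² - 13 - 34 = 64 - 47 ≡ 17; y = λ·(13 - 17) - 8 ≡ 7. → (17, 7)
4A = (17, 7).
Finally 4A + B:
tangent at (17, 7): λ = (3·17² + 34)/(2·7) ≡ 8/14. 14⁻¹ ≡ 37 (mod 47) since 14·37 = 518 ≡ 1, so λ ≡ 8·37 ≡ 14.
  x = λ² - 17 - 17 = 196 - 34 ≡ 21; y = λ·(17 - 21) - 7 ≡ 31. → (21, 31)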